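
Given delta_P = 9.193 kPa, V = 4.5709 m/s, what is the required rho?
Formula: V = \sqrt{\frac{2 \Delta P}{\rho}}
Substituting knowns: 4.5709 = √(2·(9.193·1000)/rho)
Solving for rho: rho = 2·(9.193·1000)/4.5709² = 880 kg/m³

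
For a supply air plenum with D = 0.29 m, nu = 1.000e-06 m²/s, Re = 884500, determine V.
Formula: Re = \frac{V D}{\nu}
Substituting knowns: 884500 = V·0.29/1.000e-06
Solving for V: V = 884500·1.000e-06/0.29 = 3.05 m/s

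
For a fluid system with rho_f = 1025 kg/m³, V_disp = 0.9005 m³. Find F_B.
Formula: F_B = \rho_f g V_{disp}
F_B = 1025·9.81·0.9005 = 9055 N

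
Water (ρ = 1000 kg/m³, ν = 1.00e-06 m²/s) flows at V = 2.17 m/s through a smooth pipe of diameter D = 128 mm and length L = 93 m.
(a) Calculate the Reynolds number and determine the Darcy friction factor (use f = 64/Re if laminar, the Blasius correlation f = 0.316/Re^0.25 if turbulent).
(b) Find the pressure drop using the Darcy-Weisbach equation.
(a) Re = V·D/ν = 2.17·0.128/1.00e-06 = 277760 → turbulent (Re > 4000); f = 0.316/Re^0.25 = 0.316/277760^0.25 = 0.013765 (Blasius is strictly valid for Re ≲ 1e5; used here as the smooth-pipe estimate the problem specifies)
(b) Darcy-Weisbach: ΔP = f·(L/D)·½ρV²/1000 = 0.013765·(93/0.128)·½·1000·2.17²/1000 = 23.55 kPa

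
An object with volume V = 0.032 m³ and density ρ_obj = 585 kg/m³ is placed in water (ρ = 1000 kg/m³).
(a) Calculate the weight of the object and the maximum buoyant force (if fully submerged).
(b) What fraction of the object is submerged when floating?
(a) W=rho_obj*g*V=585*9.81*0.032=183.6 N; F_B(max)=rho*g*V=1000*9.81*0.032=313.9 N
(b) Floating fraction=rho_obj/rho=585/1000=0.585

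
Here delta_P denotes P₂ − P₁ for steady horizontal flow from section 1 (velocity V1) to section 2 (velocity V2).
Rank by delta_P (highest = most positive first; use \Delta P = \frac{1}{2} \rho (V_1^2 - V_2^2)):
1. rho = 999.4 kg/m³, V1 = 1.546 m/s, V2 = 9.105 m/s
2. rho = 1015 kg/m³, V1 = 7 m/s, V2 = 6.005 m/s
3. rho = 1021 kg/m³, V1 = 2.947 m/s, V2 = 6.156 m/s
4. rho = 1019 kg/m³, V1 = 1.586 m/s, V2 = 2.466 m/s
Case 1: delta_P = -40.23 kPa
Case 2: delta_P = 6.567 kPa
Case 3: delta_P = -14.91 kPa
Case 4: delta_P = -1.817 kPa
Ranking (highest first): 2, 4, 3, 1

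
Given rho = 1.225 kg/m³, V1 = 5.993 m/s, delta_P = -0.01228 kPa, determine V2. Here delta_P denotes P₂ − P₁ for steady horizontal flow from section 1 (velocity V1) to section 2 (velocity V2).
Formula: \Delta P = \frac{1}{2} \rho (V_1^2 - V_2^2)
Substituting knowns: -0.01228 = 0.5·1.225·(5.993² − V2²)/1000
Solving for V2: V2 = √(5.993² − 2·(-0.01228·1000)/1.225) = 7.481 m/s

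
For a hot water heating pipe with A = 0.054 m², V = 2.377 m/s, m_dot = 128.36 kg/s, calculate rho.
Formula: \dot{m} = \rho A V
Substituting knowns: 128.36 = rho·0.054·2.377
Solving for rho: rho = 128.36/(0.054·2.377) = 1000 kg/m³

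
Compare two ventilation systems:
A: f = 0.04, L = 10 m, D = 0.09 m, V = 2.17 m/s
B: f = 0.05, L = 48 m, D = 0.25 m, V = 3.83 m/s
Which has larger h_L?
h_L(A) = 1.067 m, h_L(B) = 7.177 m. Answer: B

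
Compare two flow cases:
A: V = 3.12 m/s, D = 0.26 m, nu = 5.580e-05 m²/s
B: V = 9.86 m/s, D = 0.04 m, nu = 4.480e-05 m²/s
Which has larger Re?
Re(A) = 14538, Re(B) = 8804. Answer: A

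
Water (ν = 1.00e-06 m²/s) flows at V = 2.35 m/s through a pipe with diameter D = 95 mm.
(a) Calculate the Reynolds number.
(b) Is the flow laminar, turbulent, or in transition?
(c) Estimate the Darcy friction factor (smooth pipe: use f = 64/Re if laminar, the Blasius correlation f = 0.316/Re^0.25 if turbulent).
(a) Re = V·D/ν = 2.35·0.095/1.00e-06 = 223250
(b) Flow regime: turbulent (Re > 4000)
(c) Friction factor: f = 0.316/Re^0.25 = 0.316/223250^0.25 = 0.01454 (Blasius is strictly valid for Re ≲ 1e5; used here as the smooth-pipe estimate the problem specifies)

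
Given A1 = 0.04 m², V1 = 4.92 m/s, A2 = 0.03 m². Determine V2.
Formula: V_2 = \frac{A_1 V_1}{A_2}
V2 = 0.04·4.92/0.03 = 6.56 m/s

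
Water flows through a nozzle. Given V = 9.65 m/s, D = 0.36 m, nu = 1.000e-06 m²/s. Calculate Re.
Formula: Re = \frac{V D}{\nu}
Re = 9.65·0.36/1.000e-06 = 3.474e+06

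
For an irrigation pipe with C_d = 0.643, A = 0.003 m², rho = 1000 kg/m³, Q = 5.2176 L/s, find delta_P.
Formula: Q = C_d A \sqrt{\frac{2 \Delta P}{\rho}}
Substituting knowns: 5.2176 = 0.643·0.003·√(2·(delta_P·1000)/1000)·1000
Solving for delta_P: delta_P = ((5.2176/1000)/(0.643·0.003))²·1000/2/1000 = 3.658 kPa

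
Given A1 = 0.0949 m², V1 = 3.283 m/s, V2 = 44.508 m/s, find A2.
Formula: V_2 = \frac{A_1 V_1}{A_2}
Substituting knowns: 44.508 = 0.0949·3.283/A2
Solving for A2: A2 = 0.0949·3.283/44.508 = 0.007 m²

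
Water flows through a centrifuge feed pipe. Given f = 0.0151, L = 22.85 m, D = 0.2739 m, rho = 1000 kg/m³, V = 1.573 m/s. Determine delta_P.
Formula: \Delta P = f \frac{L}{D} \frac{\rho V^2}{2}
delta_P = 0.0151·(22.85/0.2739)·0.5·1000·1.573²/1000 = 1.558 kPa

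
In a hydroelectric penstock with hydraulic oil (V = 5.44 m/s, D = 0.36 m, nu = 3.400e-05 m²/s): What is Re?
Formula: Re = \frac{V D}{\nu}
Re = 5.44·0.36/3.400e-05 = 57600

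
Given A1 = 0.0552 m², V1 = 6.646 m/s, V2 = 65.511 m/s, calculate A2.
Formula: V_2 = \frac{A_1 V_1}{A_2}
Substituting knowns: 65.511 = 0.0552·6.646/A2
Solving for A2: A2 = 0.0552·6.646/65.511 = 0.0056 m²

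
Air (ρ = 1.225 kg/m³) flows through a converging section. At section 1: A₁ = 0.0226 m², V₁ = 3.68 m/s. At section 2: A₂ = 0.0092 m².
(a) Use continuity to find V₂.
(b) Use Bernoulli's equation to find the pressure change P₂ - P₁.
(a) Continuity: A₁V₁=A₂V₂ -> V₂=A₁V₁/A₂=0.0226*3.68/0.0092=9.04 m/s
(b) Bernoulli: P₂-P₁=0.5*rho*(V₁^2-V₂^2)/1000=0.5*1.225*(3.68^2-9.04^2)/1000=-0.04176 kPa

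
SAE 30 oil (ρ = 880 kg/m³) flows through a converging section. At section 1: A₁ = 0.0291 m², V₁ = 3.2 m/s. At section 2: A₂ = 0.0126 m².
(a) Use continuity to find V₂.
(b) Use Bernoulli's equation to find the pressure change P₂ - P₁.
(a) Continuity: A₁V₁=A₂V₂ -> V₂=A₁V₁/A₂=0.0291*3.2/0.0126=7.39 m/s
(b) Bernoulli: P₂-P₁=0.5*rho*(V₁^2-V₂^2)/1000=0.5*880*(3.2^2-7.39^2)/1000=-19.52 kPa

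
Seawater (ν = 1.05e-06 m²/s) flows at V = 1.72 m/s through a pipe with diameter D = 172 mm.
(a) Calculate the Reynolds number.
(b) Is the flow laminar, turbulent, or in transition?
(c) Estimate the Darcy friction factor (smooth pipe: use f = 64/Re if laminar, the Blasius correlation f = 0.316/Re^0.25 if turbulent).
(a) Re = V·D/ν = 1.72·0.172/1.05e-06 = 281750
(b) Flow regime: turbulent (Re > 4000)
(c) Friction factor: f = 0.316/Re^0.25 = 0.316/281750^0.25 = 0.01372 (Blasius is strictly valid for Re ≲ 1e5; used here as the smooth-pipe estimate the problem specifies)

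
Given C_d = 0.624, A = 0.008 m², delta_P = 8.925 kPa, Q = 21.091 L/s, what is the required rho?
Formula: Q = C_d A \sqrt{\frac{2 \Delta P}{\rho}}
Substituting knowns: 21.091 = 0.624·0.008·√(2·(8.925·1000)/rho)·1000
Solving for rho: rho = 2·(8.925·1000)/((21.091/1000)/(0.624·0.008))² = 1000 kg/m³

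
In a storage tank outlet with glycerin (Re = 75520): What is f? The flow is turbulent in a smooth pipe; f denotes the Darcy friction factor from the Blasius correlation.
Formula: f = \frac{0.316}{Re^{0.25}}
f = 0.316/75520^0.25 = 0.01906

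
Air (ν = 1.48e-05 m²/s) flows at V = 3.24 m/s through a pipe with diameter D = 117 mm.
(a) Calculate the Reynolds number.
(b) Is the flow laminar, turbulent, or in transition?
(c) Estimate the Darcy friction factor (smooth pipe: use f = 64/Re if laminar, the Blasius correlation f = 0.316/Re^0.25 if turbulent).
(a) Re = V·D/ν = 3.24·0.117/1.48e-05 = 25614
(b) Flow regime: turbulent (Re > 4000)
(c) Friction factor: f = 0.316/Re^0.25 = 0.316/25614^0.25 = 0.02498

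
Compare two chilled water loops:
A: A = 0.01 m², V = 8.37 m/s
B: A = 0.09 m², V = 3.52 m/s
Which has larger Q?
Q(A) = 83.7 L/s, Q(B) = 316.8 L/s. Answer: B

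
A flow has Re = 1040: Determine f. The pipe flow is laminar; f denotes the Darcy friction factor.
Formula: f = \frac{64}{Re}
f = 64/1040 = 0.06154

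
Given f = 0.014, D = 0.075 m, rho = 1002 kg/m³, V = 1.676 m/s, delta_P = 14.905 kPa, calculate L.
Formula: \Delta P = f \frac{L}{D} \frac{\rho V^2}{2}
Substituting knowns: 14.905 = 0.014·(L/0.075)·0.5·1002·1.676²/1000
Solving for L: L = (14.905·1000)·0.075/(0.014·0.5·1002·1.676²) = 56.74 m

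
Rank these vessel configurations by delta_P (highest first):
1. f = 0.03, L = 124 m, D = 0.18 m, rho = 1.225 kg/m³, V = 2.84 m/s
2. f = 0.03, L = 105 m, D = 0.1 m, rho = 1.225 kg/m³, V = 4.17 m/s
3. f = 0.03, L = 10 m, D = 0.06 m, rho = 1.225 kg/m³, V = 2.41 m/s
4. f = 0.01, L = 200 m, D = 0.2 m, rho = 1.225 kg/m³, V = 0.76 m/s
Case 1: delta_P = 0.1021 kPa
Case 2: delta_P = 0.3355 kPa
Case 3: delta_P = 0.01779 kPa
Case 4: delta_P = 0.003538 kPa
Ranking (highest first): 2, 1, 3, 4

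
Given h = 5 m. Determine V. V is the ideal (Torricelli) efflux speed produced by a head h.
Formula: V = \sqrt{2 g h}
V = √(2·9.81·5) = 9.905 m/s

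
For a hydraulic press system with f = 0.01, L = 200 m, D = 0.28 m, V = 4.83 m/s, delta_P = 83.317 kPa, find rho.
Formula: \Delta P = f \frac{L}{D} \frac{\rho V^2}{2}
Substituting knowns: 83.317 = 0.01·(200/0.28)·0.5·rho·4.83²/1000
Solving for rho: rho = (83.317·1000)/(0.01·(200/0.28)·0.5·4.83²) = 1000 kg/m³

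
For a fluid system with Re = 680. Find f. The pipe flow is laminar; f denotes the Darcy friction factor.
Formula: f = \frac{64}{Re}
f = 64/680 = 0.09412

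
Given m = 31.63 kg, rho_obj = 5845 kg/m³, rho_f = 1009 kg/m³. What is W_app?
Formula: W_{app} = mg\left(1 - \frac{\rho_f}{\rho_{obj}}\right)
W_app = 31.63·9.81·(1 − 1009/5845) = 256.7 N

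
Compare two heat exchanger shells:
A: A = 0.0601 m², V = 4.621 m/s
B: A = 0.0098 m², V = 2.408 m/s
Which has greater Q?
Q(A) = 277.7 L/s, Q(B) = 23.6 L/s. Answer: A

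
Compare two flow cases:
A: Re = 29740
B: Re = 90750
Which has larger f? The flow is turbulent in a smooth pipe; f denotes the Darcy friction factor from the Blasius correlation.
f(A) = 0.02406, f(B) = 0.01821. Answer: A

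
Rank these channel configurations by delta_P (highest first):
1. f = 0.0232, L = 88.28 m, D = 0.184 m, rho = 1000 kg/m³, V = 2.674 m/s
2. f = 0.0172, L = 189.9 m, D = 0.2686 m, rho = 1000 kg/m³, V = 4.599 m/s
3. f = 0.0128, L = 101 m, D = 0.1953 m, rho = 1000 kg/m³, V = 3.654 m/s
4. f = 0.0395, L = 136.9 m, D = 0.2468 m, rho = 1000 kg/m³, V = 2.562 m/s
Case 1: delta_P = 39.79 kPa
Case 2: delta_P = 128.6 kPa
Case 3: delta_P = 44.19 kPa
Case 4: delta_P = 71.91 kPa
Ranking (highest first): 2, 4, 3, 1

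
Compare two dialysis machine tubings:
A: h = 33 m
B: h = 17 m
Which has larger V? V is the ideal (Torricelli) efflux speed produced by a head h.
V(A) = 25.45 m/s, V(B) = 18.26 m/s. Answer: A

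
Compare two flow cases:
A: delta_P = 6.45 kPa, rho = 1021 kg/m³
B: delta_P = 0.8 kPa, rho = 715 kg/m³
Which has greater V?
V(A) = 3.555 m/s, V(B) = 1.496 m/s. Answer: A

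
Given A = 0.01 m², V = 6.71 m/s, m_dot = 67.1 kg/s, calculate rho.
Formula: \dot{m} = \rho A V
Substituting knowns: 67.1 = rho·0.01·6.71
Solving for rho: rho = 67.1/(0.01·6.71) = 1000 kg/m³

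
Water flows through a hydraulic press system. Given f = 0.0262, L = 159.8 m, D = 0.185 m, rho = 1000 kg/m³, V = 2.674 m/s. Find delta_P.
Formula: \Delta P = f \frac{L}{D} \frac{\rho V^2}{2}
delta_P = 0.0262·(159.8/0.185)·0.5·1000·2.674²/1000 = 80.91 kPa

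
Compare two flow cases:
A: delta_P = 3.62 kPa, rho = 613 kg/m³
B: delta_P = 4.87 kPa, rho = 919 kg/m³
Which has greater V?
V(A) = 3.437 m/s, V(B) = 3.256 m/s. Answer: A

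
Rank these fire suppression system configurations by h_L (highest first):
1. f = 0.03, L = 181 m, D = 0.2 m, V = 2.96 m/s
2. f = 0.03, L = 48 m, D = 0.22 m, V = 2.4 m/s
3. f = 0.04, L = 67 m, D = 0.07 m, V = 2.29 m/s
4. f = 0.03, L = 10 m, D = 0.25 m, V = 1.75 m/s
Case 1: h_L = 12.12 m
Case 2: h_L = 1.922 m
Case 3: h_L = 10.23 m
Case 4: h_L = 0.1873 m
Ranking (highest first): 1, 3, 2, 4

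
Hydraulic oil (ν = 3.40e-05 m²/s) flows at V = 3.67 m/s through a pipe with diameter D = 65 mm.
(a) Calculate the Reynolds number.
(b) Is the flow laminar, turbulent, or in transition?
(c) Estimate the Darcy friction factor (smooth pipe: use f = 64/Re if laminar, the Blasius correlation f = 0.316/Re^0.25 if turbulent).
(a) Re = V·D/ν = 3.67·0.065/3.40e-05 = 7016.2
(b) Flow regime: turbulent (Re > 4000)
(c) Friction factor: f = 0.316/Re^0.25 = 0.316/7016.2^0.25 = 0.03453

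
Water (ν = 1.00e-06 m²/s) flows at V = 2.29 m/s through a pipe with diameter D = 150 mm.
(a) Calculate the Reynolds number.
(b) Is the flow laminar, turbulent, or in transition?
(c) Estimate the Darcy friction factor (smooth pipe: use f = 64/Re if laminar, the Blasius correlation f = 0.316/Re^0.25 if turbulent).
(a) Re = V·D/ν = 2.29·0.15/1.00e-06 = 343500
(b) Flow regime: turbulent (Re > 4000)
(c) Friction factor: f = 0.316/Re^0.25 = 0.316/343500^0.25 = 0.01305 (Blasius is strictly valid for Re ≲ 1e5; used here as the smooth-pipe estimate the problem specifies)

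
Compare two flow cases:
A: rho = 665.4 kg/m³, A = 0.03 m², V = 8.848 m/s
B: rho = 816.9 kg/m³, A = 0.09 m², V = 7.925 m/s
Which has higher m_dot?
m_dot(A) = 176.6 kg/s, m_dot(B) = 582.7 kg/s. Answer: B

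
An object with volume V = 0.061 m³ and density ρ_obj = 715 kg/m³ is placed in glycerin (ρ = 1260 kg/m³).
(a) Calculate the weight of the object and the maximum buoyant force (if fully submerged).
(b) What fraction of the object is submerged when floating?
(a) W=rho_obj*g*V=715*9.81*0.061=427.9 N; F_B(max)=rho*g*V=1260*9.81*0.061=754.0 N
(b) Floating fraction=rho_obj/rho=715/1260=0.567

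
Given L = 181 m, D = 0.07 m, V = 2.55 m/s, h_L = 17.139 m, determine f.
Formula: h_L = f \frac{L}{D} \frac{V^2}{2g}
Substituting knowns: 17.139 = f·(181/0.07)·2.55²/(2·9.81)
Solving for f: f = 17.139·2·9.81/((181/0.07)·2.55²) = 0.02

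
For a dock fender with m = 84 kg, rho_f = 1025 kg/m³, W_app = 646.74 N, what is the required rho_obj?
Formula: W_{app} = mg\left(1 - \frac{\rho_f}{\rho_{obj}}\right)
Substituting knowns: 646.74 = 84·9.81·(1 − 1025/rho_obj)
Solving for rho_obj: rho_obj = 1025/(1 − 646.74/(84·9.81)) = 4764 kg/m³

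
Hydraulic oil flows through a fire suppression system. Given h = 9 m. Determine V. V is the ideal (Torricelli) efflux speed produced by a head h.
Formula: V = \sqrt{2 g h}
V = √(2·9.81·9) = 13.29 m/s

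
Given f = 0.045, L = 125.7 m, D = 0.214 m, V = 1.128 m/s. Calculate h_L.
Formula: h_L = f \frac{L}{D} \frac{V^2}{2g}
h_L = 0.045·(125.7/0.214)·1.128²/(2·9.81) = 1.714 m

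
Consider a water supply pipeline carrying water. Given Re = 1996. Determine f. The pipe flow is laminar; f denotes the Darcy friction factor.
Formula: f = \frac{64}{Re}
f = 64/1996 = 0.03206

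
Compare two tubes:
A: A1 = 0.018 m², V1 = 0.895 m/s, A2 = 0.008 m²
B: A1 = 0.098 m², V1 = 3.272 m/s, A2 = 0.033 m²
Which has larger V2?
V2(A) = 2.014 m/s, V2(B) = 9.717 m/s. Answer: B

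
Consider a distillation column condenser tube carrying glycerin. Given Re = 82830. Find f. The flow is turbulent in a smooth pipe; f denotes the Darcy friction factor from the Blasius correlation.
Formula: f = \frac{0.316}{Re^{0.25}}
f = 0.316/82830^0.25 = 0.01863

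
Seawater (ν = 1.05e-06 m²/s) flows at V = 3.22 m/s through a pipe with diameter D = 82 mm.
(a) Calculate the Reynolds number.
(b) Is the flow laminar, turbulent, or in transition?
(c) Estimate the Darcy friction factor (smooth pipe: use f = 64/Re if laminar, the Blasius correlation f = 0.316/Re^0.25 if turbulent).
(a) Re = V·D/ν = 3.22·0.082/1.05e-06 = 251470
(b) Flow regime: turbulent (Re > 4000)
(c) Friction factor: f = 0.316/Re^0.25 = 0.316/251470^0.25 = 0.01411 (Blasius is strictly valid for Re ≲ 1e5; used here as the smooth-pipe estimate the problem specifies)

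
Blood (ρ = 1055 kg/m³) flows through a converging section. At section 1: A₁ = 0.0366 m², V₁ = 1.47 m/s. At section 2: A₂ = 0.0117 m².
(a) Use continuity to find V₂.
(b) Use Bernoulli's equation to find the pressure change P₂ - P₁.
(a) Continuity: A₁V₁=A₂V₂ -> V₂=A₁V₁/A₂=0.0366*1.47/0.0117=4.60 m/s
(b) Bernoulli: P₂-P₁=0.5*rho*(V₁^2-V₂^2)/1000=0.5*1055*(1.47^2-4.60^2)/1000=-10.02 kPa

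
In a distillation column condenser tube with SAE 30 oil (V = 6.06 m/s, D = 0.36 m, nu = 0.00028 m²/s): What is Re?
Formula: Re = \frac{V D}{\nu}
Re = 6.06·0.36/0.00028 = 7791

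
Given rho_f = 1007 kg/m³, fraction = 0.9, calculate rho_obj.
Formula: f_{sub} = \frac{\rho_{obj}}{\rho_f}
Substituting knowns: 0.9 = rho_obj/1007
Solving for rho_obj: rho_obj = 0.9·1007 = 906.3 kg/m³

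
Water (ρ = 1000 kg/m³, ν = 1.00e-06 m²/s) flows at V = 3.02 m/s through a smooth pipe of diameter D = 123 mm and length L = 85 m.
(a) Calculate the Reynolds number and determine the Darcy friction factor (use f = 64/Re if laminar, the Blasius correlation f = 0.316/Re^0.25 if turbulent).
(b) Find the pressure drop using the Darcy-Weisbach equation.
(a) Re = V·D/ν = 3.02·0.123/1.00e-06 = 371460 → turbulent (Re > 4000); f = 0.316/Re^0.25 = 0.316/371460^0.25 = 0.0128 (Blasius is strictly valid for Re ≲ 1e5; used here as the smooth-pipe estimate the problem specifies)
(b) Darcy-Weisbach: ΔP = f·(L/D)·½ρV²/1000 = 0.0128·(85/0.123)·½·1000·3.02²/1000 = 40.34 kPa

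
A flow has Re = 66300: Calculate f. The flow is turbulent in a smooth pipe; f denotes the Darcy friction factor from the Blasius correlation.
Formula: f = \frac{0.316}{Re^{0.25}}
f = 0.316/66300^0.25 = 0.01969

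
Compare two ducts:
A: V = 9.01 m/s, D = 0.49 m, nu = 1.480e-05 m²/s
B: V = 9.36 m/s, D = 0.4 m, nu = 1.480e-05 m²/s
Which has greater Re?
Re(A) = 298304, Re(B) = 252973. Answer: A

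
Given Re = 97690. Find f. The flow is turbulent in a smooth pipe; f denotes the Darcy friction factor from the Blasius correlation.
Formula: f = \frac{0.316}{Re^{0.25}}
f = 0.316/97690^0.25 = 0.01787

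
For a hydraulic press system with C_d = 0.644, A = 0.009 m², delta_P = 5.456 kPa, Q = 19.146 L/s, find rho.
Formula: Q = C_d A \sqrt{\frac{2 \Delta P}{\rho}}
Substituting knowns: 19.146 = 0.644·0.009·√(2·(5.456·1000)/rho)·1000
Solving for rho: rho = 2·(5.456·1000)/((19.146/1000)/(0.644·0.009))² = 1000 kg/m³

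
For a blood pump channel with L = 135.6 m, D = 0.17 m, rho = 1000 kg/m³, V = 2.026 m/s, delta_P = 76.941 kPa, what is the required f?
Formula: \Delta P = f \frac{L}{D} \frac{\rho V^2}{2}
Substituting knowns: 76.941 = f·(135.6/0.17)·0.5·1000·2.026²/1000
Solving for f: f = (76.941·1000)/((135.6/0.17)·0.5·1000·2.026²) = 0.047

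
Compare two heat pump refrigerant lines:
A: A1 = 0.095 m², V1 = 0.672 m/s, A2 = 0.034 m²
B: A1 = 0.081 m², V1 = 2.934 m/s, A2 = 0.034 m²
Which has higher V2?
V2(A) = 1.878 m/s, V2(B) = 6.99 m/s. Answer: B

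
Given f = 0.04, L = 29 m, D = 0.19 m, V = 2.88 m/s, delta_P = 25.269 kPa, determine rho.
Formula: \Delta P = f \frac{L}{D} \frac{\rho V^2}{2}
Substituting knowns: 25.269 = 0.04·(29/0.19)·0.5·rho·2.88²/1000
Solving for rho: rho = (25.269·1000)/(0.04·(29/0.19)·0.5·2.88²) = 998 kg/m³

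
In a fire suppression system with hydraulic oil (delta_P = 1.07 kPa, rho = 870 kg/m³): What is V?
Formula: V = \sqrt{\frac{2 \Delta P}{\rho}}
V = √(2·(1.07·1000)/870) = 1.568 m/s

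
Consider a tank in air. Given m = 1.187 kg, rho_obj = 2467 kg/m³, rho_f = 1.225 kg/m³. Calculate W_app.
Formula: W_{app} = mg\left(1 - \frac{\rho_f}{\rho_{obj}}\right)
W_app = 1.187·9.81·(1 − 1.225/2467) = 11.64 N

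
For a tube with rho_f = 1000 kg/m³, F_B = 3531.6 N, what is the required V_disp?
Formula: F_B = \rho_f g V_{disp}
Substituting knowns: 3531.6 = 1000·9.81·V_disp
Solving for V_disp: V_disp = 3531.6/(1000·9.81) = 0.36 m³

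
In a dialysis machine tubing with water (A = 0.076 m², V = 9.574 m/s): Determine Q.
Formula: Q = A V
Q = 0.076·9.574·1000 = 727.6 L/s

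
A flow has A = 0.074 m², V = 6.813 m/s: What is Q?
Formula: Q = A V
Q = 0.074·6.813·1000 = 504.2 L/s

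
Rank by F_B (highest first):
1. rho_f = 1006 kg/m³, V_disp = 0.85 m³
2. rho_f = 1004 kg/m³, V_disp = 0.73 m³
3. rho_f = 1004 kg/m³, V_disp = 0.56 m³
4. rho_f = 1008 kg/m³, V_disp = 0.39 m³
Case 1: F_B = 8389 N
Case 2: F_B = 7190 N
Case 3: F_B = 5516 N
Case 4: F_B = 3857 N
Ranking (highest first): 1, 2, 3, 4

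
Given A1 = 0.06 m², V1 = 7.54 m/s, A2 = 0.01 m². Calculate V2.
Formula: V_2 = \frac{A_1 V_1}{A_2}
V2 = 0.06·7.54/0.01 = 45.24 m/s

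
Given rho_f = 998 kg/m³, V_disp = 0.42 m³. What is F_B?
Formula: F_B = \rho_f g V_{disp}
F_B = 998·9.81·0.42 = 4112 N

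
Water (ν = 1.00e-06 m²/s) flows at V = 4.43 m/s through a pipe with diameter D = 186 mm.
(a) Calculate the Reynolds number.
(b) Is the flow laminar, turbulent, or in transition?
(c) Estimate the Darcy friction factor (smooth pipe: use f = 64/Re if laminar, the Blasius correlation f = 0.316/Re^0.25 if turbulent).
(a) Re = V·D/ν = 4.43·0.186/1.00e-06 = 823980
(b) Flow regime: turbulent (Re > 4000)
(c) Friction factor: f = 0.316/Re^0.25 = 0.316/823980^0.25 = 0.01049 (Blasius is strictly valid for Re ≲ 1e5; used here as the smooth-pipe estimate the problem specifies)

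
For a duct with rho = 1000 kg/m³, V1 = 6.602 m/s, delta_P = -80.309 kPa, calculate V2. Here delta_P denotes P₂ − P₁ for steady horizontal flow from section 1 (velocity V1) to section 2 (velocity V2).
Formula: \Delta P = \frac{1}{2} \rho (V_1^2 - V_2^2)
Substituting knowns: -80.309 = 0.5·1000·(6.602² − V2²)/1000
Solving for V2: V2 = √(6.602² − 2·(-80.309·1000)/1000) = 14.29 m/s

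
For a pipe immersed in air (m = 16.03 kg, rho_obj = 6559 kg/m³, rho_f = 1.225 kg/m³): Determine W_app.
Formula: W_{app} = mg\left(1 - \frac{\rho_f}{\rho_{obj}}\right)
W_app = 16.03·9.81·(1 − 1.225/6559) = 157.2 N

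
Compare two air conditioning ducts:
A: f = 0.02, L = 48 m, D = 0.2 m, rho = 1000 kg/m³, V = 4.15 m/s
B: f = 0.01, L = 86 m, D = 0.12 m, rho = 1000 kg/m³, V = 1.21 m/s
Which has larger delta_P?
delta_P(A) = 41.33 kPa, delta_P(B) = 5.246 kPa. Answer: A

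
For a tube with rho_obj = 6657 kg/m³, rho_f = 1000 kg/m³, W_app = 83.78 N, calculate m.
Formula: W_{app} = mg\left(1 - \frac{\rho_f}{\rho_{obj}}\right)
Substituting knowns: 83.78 = m·9.81·(1 − 1000/6657)
Solving for m: m = 83.78/(9.81·(1 − 1000/6657)) = 10.05 kg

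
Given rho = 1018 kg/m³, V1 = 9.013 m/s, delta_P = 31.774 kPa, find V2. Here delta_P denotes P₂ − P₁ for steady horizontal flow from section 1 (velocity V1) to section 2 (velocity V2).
Formula: \Delta P = \frac{1}{2} \rho (V_1^2 - V_2^2)
Substituting knowns: 31.774 = 0.5·1018·(9.013² − V2²)/1000
Solving for V2: V2 = √(9.013² − 2·(31.774·1000)/1018) = 4.337 m/s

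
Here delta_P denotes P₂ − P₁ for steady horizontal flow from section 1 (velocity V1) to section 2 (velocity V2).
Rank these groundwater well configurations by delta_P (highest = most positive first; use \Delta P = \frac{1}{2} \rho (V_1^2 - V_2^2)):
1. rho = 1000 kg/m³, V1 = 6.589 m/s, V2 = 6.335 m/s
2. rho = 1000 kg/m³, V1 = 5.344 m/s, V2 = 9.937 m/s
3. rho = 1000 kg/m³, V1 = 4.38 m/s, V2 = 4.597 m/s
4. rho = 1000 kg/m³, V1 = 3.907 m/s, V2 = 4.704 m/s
Case 1: delta_P = 1.641 kPa
Case 2: delta_P = -35.09 kPa
Case 3: delta_P = -0.974 kPa
Case 4: delta_P = -3.431 kPa
Ranking (highest first): 1, 3, 4, 2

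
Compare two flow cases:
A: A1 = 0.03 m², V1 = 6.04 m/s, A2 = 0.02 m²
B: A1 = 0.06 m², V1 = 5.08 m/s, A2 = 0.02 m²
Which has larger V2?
V2(A) = 9.06 m/s, V2(B) = 15.24 m/s. Answer: B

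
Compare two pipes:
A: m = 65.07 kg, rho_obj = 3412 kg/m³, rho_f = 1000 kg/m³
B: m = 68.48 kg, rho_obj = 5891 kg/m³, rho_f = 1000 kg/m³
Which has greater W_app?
W_app(A) = 451.3 N, W_app(B) = 557.8 N. Answer: B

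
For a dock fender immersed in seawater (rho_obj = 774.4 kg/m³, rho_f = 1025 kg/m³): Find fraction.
Formula: f_{sub} = \frac{\rho_{obj}}{\rho_f}
fraction = 774.4/1025 = 0.7555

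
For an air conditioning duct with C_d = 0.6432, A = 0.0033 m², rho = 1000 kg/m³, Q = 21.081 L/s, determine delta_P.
Formula: Q = C_d A \sqrt{\frac{2 \Delta P}{\rho}}
Substituting knowns: 21.081 = 0.6432·0.0033·√(2·(delta_P·1000)/1000)·1000
Solving for delta_P: delta_P = ((21.081/1000)/(0.6432·0.0033))²·1000/2/1000 = 49.32 kPa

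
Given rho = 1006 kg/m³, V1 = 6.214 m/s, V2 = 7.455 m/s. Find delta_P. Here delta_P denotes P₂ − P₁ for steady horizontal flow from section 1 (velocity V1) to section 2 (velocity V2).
Formula: \Delta P = \frac{1}{2} \rho (V_1^2 - V_2^2)
delta_P = 0.5·1006·(6.214² − 7.455²)/1000 = -8.533 kPa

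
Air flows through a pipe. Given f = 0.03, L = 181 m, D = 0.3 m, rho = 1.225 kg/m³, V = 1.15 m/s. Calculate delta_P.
Formula: \Delta P = f \frac{L}{D} \frac{\rho V^2}{2}
delta_P = 0.03·(181/0.3)·0.5·1.225·1.15²/1000 = 0.01466 kPa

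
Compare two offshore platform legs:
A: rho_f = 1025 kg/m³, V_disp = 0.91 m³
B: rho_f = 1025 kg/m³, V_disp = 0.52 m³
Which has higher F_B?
F_B(A) = 9150 N, F_B(B) = 5229 N. Answer: A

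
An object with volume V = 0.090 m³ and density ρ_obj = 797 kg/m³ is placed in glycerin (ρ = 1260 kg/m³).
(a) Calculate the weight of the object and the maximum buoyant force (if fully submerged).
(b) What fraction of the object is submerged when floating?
(a) W=rho_obj*g*V=797*9.81*0.090=703.7 N; F_B(max)=rho*g*V=1260*9.81*0.090=1112.5 N
(b) Floating fraction=rho_obj/rho=797/1260=0.633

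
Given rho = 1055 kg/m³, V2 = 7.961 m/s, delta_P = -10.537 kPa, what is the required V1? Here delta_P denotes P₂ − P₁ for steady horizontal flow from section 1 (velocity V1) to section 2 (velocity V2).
Formula: \Delta P = \frac{1}{2} \rho (V_1^2 - V_2^2)
Substituting knowns: -10.537 = 0.5·1055·(V1² − 7.961²)/1000
Solving for V1: V1 = √(7.961² + 2·(-10.537·1000)/1055) = 6.588 m/s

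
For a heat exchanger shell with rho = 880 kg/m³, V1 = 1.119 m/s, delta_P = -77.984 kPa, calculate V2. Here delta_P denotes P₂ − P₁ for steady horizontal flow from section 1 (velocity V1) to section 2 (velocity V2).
Formula: \Delta P = \frac{1}{2} \rho (V_1^2 - V_2^2)
Substituting knowns: -77.984 = 0.5·880·(1.119² − V2²)/1000
Solving for V2: V2 = √(1.119² − 2·(-77.984·1000)/880) = 13.36 m/s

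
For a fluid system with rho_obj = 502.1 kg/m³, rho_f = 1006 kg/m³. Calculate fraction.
Formula: f_{sub} = \frac{\rho_{obj}}{\rho_f}
fraction = 502.1/1006 = 0.4991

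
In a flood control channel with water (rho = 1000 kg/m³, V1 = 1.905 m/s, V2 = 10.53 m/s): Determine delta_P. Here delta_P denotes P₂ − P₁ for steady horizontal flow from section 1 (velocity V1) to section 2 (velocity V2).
Formula: \Delta P = \frac{1}{2} \rho (V_1^2 - V_2^2)
delta_P = 0.5·1000·(1.905² − 10.53²)/1000 = -53.63 kPa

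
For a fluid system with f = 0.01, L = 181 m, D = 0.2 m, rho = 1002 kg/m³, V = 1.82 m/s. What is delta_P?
Formula: \Delta P = f \frac{L}{D} \frac{\rho V^2}{2}
delta_P = 0.01·(181/0.2)·0.5·1002·1.82²/1000 = 15.02 kPa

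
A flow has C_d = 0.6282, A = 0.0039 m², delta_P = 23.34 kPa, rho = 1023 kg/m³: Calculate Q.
Formula: Q = C_d A \sqrt{\frac{2 \Delta P}{\rho}}
Q = 0.6282·0.0039·√(2·(23.34·1000)/1023)·1000 = 16.55 L/s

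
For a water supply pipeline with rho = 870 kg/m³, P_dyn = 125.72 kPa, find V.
Formula: P_{dyn} = \frac{1}{2} \rho V^2
Substituting knowns: 125.72 = 0.5·870·V²/1000
Solving for V: V = √(2·(125.72·1000)/870) = 17 m/s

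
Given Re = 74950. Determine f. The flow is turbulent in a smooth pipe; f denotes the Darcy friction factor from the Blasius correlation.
Formula: f = \frac{0.316}{Re^{0.25}}
f = 0.316/74950^0.25 = 0.0191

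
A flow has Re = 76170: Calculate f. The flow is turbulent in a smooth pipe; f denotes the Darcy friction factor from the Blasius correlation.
Formula: f = \frac{0.316}{Re^{0.25}}
f = 0.316/76170^0.25 = 0.01902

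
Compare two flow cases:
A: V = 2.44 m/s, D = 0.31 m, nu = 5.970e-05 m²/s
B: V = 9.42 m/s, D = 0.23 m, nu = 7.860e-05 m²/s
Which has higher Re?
Re(A) = 12670, Re(B) = 27565. Answer: B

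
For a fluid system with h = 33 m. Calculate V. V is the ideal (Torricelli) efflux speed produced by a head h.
Formula: V = \sqrt{2 g h}
V = √(2·9.81·33) = 25.45 m/s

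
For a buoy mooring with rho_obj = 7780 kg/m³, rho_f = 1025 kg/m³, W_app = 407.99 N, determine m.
Formula: W_{app} = mg\left(1 - \frac{\rho_f}{\rho_{obj}}\right)
Substituting knowns: 407.99 = m·9.81·(1 − 1025/7780)
Solving for m: m = 407.99/(9.81·(1 − 1025/7780)) = 47.9 kg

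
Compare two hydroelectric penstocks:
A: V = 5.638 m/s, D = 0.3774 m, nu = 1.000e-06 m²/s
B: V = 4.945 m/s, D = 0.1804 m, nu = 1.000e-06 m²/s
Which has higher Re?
Re(A) = 2.128e+06, Re(B) = 892078. Answer: A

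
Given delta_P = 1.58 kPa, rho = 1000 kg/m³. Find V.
Formula: V = \sqrt{\frac{2 \Delta P}{\rho}}
V = √(2·(1.58·1000)/1000) = 1.778 m/s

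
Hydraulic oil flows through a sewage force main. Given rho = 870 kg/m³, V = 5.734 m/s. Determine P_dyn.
Formula: P_{dyn} = \frac{1}{2} \rho V^2
P_dyn = 0.5·870·5.734²/1000 = 14.3 kPa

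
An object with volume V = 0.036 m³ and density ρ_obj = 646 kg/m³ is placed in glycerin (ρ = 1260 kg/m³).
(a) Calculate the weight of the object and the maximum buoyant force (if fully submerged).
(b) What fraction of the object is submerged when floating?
(a) W=rho_obj*g*V=646*9.81*0.036=228.1 N; F_B(max)=rho*g*V=1260*9.81*0.036=445.0 N
(b) Floating fraction=rho_obj/rho=646/1260=0.513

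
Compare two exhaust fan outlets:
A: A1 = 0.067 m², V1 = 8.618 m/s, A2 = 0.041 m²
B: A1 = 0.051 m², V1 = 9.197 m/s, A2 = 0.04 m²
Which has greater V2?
V2(A) = 14.08 m/s, V2(B) = 11.73 m/s. Answer: A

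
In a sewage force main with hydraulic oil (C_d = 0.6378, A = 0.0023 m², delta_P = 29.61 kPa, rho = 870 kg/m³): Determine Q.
Formula: Q = C_d A \sqrt{\frac{2 \Delta P}{\rho}}
Q = 0.6378·0.0023·√(2·(29.61·1000)/870)·1000 = 12.1 L/s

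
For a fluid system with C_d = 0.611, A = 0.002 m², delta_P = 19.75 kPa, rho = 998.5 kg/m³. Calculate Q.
Formula: Q = C_d A \sqrt{\frac{2 \Delta P}{\rho}}
Q = 0.611·0.002·√(2·(19.75·1000)/998.5)·1000 = 7.686 L/s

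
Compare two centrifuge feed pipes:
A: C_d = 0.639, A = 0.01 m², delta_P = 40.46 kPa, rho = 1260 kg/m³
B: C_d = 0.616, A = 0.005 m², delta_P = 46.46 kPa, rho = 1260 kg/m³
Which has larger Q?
Q(A) = 51.21 L/s, Q(B) = 26.45 L/s. Answer: A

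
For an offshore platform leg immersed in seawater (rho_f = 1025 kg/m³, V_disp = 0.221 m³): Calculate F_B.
Formula: F_B = \rho_f g V_{disp}
F_B = 1025·9.81·0.221 = 2222 N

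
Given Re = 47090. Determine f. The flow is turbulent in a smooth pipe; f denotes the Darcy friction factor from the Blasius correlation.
Formula: f = \frac{0.316}{Re^{0.25}}
f = 0.316/47090^0.25 = 0.02145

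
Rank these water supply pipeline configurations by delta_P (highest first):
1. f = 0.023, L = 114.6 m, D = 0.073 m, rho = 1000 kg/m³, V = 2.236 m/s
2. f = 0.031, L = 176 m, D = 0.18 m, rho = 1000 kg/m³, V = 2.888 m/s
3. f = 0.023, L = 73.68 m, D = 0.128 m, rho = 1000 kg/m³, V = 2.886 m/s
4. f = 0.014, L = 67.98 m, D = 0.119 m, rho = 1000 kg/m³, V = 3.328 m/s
Case 1: delta_P = 90.26 kPa
Case 2: delta_P = 126.4 kPa
Case 3: delta_P = 55.14 kPa
Case 4: delta_P = 44.29 kPa
Ranking (highest first): 2, 1, 3, 4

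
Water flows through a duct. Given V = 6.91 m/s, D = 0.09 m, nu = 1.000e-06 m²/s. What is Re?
Formula: Re = \frac{V D}{\nu}
Re = 6.91·0.09/1.000e-06 = 621900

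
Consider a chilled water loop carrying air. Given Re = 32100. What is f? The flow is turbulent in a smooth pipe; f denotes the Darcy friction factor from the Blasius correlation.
Formula: f = \frac{0.316}{Re^{0.25}}
f = 0.316/32100^0.25 = 0.02361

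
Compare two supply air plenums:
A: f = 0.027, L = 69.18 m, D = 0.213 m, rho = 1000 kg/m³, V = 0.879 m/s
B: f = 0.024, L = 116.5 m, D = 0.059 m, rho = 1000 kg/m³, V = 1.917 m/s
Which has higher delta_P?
delta_P(A) = 3.388 kPa, delta_P(B) = 87.08 kPa. Answer: B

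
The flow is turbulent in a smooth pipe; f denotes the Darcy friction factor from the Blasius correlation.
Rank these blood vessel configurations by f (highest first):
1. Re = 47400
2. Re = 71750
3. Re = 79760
Case 1: f = 0.02142
Case 2: f = 0.01931
Case 3: f = 0.0188
Ranking (highest first): 1, 2, 3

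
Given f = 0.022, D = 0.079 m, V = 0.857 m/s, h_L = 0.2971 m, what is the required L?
Formula: h_L = f \frac{L}{D} \frac{V^2}{2g}
Substituting knowns: 0.2971 = 0.022·(L/0.079)·0.857²/(2·9.81)
Solving for L: L = 0.2971·2·9.81·0.079/(0.022·0.857²) = 28.5 m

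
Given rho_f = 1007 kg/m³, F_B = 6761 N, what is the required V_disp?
Formula: F_B = \rho_f g V_{disp}
Substituting knowns: 6761 = 1007·9.81·V_disp
Solving for V_disp: V_disp = 6761/(1007·9.81) = 0.6844 m³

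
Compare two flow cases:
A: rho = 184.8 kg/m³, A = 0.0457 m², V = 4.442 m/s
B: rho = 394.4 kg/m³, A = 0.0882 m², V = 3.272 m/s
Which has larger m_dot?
m_dot(A) = 37.51 kg/s, m_dot(B) = 113.8 kg/s. Answer: B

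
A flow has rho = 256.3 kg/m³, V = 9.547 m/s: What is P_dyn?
Formula: P_{dyn} = \frac{1}{2} \rho V^2
P_dyn = 0.5·256.3·9.547²/1000 = 11.68 kPa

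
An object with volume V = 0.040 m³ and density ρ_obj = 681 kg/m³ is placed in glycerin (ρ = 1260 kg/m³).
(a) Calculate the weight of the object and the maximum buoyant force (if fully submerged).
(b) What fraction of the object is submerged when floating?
(a) W=rho_obj*g*V=681*9.81*0.040=267.2 N; F_B(max)=rho*g*V=1260*9.81*0.040=494.4 N
(b) Floating fraction=rho_obj/rho=681/1260=0.540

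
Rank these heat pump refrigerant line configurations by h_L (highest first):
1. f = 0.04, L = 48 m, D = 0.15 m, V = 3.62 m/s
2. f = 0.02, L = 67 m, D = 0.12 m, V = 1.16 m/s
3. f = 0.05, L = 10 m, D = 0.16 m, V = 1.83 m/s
Case 1: h_L = 8.549 m
Case 2: h_L = 0.7658 m
Case 3: h_L = 0.5334 m
Ranking (highest first): 1, 2, 3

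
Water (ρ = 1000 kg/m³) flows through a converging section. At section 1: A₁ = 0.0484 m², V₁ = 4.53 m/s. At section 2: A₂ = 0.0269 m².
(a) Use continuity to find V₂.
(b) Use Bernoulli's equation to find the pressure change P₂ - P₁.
(a) Continuity: A₁V₁=A₂V₂ -> V₂=A₁V₁/A₂=0.0484*4.53/0.0269=8.15 m/s
(b) Bernoulli: P₂-P₁=0.5*rho*(V₁^2-V₂^2)/1000=0.5*1000*(4.53^2-8.15^2)/1000=-22.95 kPa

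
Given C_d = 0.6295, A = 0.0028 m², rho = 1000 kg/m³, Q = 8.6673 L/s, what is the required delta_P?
Formula: Q = C_d A \sqrt{\frac{2 \Delta P}{\rho}}
Substituting knowns: 8.6673 = 0.6295·0.0028·√(2·(delta_P·1000)/1000)·1000
Solving for delta_P: delta_P = ((8.6673/1000)/(0.6295·0.0028))²·1000/2/1000 = 12.09 kPa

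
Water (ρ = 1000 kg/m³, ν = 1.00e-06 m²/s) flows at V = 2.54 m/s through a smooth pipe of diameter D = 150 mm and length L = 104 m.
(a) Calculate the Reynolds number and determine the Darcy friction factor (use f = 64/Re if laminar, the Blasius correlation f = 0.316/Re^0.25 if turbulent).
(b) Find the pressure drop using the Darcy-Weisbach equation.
(a) Re = V·D/ν = 2.54·0.15/1.00e-06 = 381000 → turbulent (Re > 4000); f = 0.316/Re^0.25 = 0.316/381000^0.25 = 0.012719 (Blasius is strictly valid for Re ≲ 1e5; used here as the smooth-pipe estimate the problem specifies)
(b) Darcy-Weisbach: ΔP = f·(L/D)·½ρV²/1000 = 0.012719·(104/0.150)·½·1000·2.54²/1000 = 28.45 kPa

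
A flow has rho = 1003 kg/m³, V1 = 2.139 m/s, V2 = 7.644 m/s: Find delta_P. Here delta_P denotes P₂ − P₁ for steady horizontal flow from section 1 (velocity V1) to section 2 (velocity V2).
Formula: \Delta P = \frac{1}{2} \rho (V_1^2 - V_2^2)
delta_P = 0.5·1003·(2.139² − 7.644²)/1000 = -27.01 kPa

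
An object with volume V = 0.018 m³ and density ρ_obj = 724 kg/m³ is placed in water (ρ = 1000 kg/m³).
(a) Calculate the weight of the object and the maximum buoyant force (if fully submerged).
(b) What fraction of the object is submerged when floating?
(a) W=rho_obj*g*V=724*9.81*0.018=127.8 N; F_B(max)=rho*g*V=1000*9.81*0.018=176.6 N
(b) Floating fraction=rho_obj/rho=724/1000=0.724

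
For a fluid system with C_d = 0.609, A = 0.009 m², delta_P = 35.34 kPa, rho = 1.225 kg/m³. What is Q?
Formula: Q = C_d A \sqrt{\frac{2 \Delta P}{\rho}}
Q = 0.609·0.009·√(2·(35.34·1000)/1.225)·1000 = 1317 L/s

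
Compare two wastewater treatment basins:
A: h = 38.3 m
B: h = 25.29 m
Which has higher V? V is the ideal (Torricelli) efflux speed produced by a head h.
V(A) = 27.41 m/s, V(B) = 22.28 m/s. Answer: A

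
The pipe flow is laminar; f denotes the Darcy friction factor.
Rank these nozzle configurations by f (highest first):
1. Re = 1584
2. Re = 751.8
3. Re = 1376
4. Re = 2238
Case 1: f = 0.0404
Case 2: f = 0.08513
Case 3: f = 0.04651
Case 4: f = 0.0286
Ranking (highest first): 2, 3, 1, 4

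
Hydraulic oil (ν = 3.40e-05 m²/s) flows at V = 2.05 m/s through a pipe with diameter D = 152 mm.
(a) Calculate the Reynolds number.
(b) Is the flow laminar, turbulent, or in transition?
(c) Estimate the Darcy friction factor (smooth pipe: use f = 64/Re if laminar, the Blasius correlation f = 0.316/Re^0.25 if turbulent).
(a) Re = V·D/ν = 2.05·0.152/3.40e-05 = 9164.7
(b) Flow regime: turbulent (Re > 4000)
(c) Friction factor: f = 0.316/Re^0.25 = 0.316/9164.7^0.25 = 0.0323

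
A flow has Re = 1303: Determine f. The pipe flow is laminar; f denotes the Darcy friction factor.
Formula: f = \frac{64}{Re}
f = 64/1303 = 0.04912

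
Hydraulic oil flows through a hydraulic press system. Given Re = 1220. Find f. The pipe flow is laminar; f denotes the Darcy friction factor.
Formula: f = \frac{64}{Re}
f = 64/1220 = 0.05246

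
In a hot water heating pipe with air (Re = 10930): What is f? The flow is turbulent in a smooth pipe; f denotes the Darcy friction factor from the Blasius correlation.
Formula: f = \frac{0.316}{Re^{0.25}}
f = 0.316/10930^0.25 = 0.03091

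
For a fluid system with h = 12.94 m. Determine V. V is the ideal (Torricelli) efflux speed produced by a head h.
Formula: V = \sqrt{2 g h}
V = √(2·9.81·12.94) = 15.93 m/s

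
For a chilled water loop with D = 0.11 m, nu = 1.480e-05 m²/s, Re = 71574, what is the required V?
Formula: Re = \frac{V D}{\nu}
Substituting knowns: 71574 = V·0.11/1.480e-05
Solving for V: V = 71574·1.480e-05/0.11 = 9.63 m/s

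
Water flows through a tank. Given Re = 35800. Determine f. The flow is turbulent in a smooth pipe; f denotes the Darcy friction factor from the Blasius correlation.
Formula: f = \frac{0.316}{Re^{0.25}}
f = 0.316/35800^0.25 = 0.02297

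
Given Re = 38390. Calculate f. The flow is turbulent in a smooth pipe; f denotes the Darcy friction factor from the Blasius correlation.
Formula: f = \frac{0.316}{Re^{0.25}}
f = 0.316/38390^0.25 = 0.02258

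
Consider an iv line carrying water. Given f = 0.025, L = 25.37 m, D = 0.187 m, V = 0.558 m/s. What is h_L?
Formula: h_L = f \frac{L}{D} \frac{V^2}{2g}
h_L = 0.025·(25.37/0.187)·0.558²/(2·9.81) = 0.05383 m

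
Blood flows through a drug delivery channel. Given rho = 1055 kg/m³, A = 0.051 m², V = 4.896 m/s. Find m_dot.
Formula: \dot{m} = \rho A V
m_dot = 1055·0.051·4.896 = 263.4 kg/s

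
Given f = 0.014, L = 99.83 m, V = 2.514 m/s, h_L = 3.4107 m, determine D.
Formula: h_L = f \frac{L}{D} \frac{V^2}{2g}
Substituting knowns: 3.4107 = 0.014·(99.83/D)·2.514²/(2·9.81)
Solving for D: D = 0.014·99.83·2.514²/(2·9.81·3.4107) = 0.132 m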